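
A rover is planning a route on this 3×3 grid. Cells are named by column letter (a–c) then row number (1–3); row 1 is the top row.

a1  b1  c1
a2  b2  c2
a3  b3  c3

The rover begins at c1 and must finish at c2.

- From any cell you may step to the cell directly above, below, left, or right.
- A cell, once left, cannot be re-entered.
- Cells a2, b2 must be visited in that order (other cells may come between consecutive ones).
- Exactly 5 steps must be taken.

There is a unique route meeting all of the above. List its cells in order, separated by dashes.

c1 - b1 - a1 - a2 - b2 - c2

The waypoints must appear in the order a2, b2, with no cell reused.
Route from c1: 2× left (reaching a1), down to a2, 2× right (reaching c2) — 5 moves in all.
Check: order respected (a2 at step 3, b2 at step 4); 5 moves as required.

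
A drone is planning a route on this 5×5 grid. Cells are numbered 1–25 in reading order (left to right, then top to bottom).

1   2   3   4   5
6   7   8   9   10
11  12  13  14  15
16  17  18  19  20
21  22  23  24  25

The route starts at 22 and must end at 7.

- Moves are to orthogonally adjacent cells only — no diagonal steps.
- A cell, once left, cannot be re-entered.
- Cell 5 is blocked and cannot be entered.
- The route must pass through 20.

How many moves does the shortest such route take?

Any route passes through 20 somewhere between 22 and 7. Summing Manhattan distances along the two legs (22 → 20 → 7) gives a lower bound of 4 + 5 = 9 moves.
A route of 9 moves achieves this: 22 → 17 → 18 → 19 → 20 → 15 → 10 → 9 → 8 → 7.
Since 9 matches the lower bound, it is optimal.

9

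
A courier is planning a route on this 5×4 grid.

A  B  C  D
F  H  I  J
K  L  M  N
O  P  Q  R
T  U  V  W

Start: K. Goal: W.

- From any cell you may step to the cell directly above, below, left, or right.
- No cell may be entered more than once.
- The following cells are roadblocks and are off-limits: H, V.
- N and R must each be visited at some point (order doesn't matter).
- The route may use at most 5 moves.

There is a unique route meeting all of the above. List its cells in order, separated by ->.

K -> L -> M -> N -> R -> W

The budget equals the shortest possible length, so every move has to be on a shortest route through the required cells.
Route from K: right 3 to N, down 2 to W — 5 moves in all.
Check: all required cells visited; 5 ≤ 5 moves.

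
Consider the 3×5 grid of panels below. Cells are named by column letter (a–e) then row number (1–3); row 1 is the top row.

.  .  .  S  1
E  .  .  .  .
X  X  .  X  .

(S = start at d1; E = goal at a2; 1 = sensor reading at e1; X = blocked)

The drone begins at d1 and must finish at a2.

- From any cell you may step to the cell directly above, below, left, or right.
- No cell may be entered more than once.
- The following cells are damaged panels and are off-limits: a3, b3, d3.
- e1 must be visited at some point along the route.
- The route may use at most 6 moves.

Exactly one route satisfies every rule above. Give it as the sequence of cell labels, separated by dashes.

d1 - e1 - e2 - d2 - c2 - b2 - a2

The 6-move cap with required stops at e1 leaves no slack for detours.
Route from d1: right to e1, down to e2, 4× left (reaching a2) — 6 moves in all.
Check: all required cells visited; 6 ≤ 6 moves.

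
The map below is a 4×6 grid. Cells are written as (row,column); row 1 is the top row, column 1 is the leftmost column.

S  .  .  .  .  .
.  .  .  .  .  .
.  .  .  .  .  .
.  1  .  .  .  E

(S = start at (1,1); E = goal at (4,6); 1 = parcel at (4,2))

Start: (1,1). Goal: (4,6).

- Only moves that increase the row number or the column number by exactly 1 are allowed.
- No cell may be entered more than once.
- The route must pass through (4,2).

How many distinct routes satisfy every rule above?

A right/down-only route from (1,1) to (4,6) makes exactly 3 down-moves and 5 right-moves in some order.
With no other constraints that would be C(8,3) = 56 routes.
Split at (4,2) and multiply the segment counts: (1,1)→(4,2): 4; (4,2)→(4,6): 1; product = 4.
That gives 4 routes.

4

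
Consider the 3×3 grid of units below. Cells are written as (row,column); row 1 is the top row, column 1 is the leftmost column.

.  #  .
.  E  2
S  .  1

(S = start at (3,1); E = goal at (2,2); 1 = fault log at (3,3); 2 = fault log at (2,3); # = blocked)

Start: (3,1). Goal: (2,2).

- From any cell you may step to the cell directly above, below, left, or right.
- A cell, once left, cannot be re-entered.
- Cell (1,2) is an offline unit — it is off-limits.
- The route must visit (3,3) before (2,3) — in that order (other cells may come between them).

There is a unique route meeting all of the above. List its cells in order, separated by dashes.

(3,1) - (3,2) - (3,3) - (2,3) - (2,2)

The waypoints must appear in the order (3,3), (2,3), with no cell reused.
Route from (3,1): right 2 to (3,3), up 1 to (2,3), left 1 to (2,2) — 4 moves in all.
Check: order respected (1 at step 2, 2 at step 3).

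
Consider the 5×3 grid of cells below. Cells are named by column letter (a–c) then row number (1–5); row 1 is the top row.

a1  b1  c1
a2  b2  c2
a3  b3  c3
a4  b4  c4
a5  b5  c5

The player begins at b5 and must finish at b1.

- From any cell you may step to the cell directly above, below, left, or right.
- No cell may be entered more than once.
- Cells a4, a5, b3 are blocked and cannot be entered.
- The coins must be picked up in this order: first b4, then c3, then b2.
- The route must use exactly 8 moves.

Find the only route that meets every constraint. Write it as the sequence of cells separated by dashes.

The waypoints must appear in the order b4, c3, b2, with no cell reused.
Route from b5: up to b4, right to c4, 2× up (reaching c2), 2× left (reaching a2), up to a1, right to b1 — 8 moves in all.
Check: order respected (b4 at step 1, c3 at step 3, b2 at step 5); 8 moves as required.

b5 - b4 - c4 - c3 - c2 - b2 - a2 - a1 - b1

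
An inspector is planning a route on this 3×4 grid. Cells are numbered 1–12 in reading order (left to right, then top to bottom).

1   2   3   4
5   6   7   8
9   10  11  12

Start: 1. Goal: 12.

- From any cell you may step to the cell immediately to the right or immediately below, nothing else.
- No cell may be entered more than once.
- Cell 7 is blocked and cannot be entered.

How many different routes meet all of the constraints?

4

A right/down-only route from 1 to 12 makes exactly 2 down-moves and 3 right-moves in some order.
With no other constraints that would be C(5,2) = 10 routes.
Subtract routes through each blocked cell (inclusion–exclusion for overlaps): − through 7: 6 → 4.
That gives 4 routes.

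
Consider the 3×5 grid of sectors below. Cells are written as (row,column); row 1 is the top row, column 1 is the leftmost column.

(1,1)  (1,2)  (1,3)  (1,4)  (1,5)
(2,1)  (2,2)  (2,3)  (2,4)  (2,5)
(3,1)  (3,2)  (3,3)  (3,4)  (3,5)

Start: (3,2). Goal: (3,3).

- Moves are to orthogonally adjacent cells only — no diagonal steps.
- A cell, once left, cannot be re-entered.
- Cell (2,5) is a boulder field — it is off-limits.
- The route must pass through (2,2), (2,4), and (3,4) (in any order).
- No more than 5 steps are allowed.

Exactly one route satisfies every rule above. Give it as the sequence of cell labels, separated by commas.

(3,2), (2,2), (2,3), (2,4), (3,4), (3,3)

Any route must reach (2,2), (2,4), and (3,4) and still end at (3,3) within 5 moves, so the order of the required stops is forced.
Route from (3,2): up to (2,2), 2× right (reaching (2,4)), down to (3,4), left to (3,3) — 5 moves in all.
Check: all required cells visited; 5 ≤ 5 moves.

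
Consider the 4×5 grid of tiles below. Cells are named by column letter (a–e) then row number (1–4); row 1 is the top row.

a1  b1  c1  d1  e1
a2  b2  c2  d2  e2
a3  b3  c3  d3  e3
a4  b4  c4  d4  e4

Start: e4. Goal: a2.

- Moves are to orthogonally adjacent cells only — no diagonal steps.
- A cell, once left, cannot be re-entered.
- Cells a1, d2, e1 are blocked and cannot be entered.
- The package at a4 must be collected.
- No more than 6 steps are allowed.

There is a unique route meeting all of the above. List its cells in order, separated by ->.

e4 -> d4 -> c4 -> b4 -> a4 -> a3 -> a2

The budget equals the shortest possible length, so every move has to be on a shortest route through the required cells.
Route from e4: 4× left (reaching a4), 2× up (reaching a2) — 6 moves in all.
Check: all required cells visited; 6 ≤ 6 moves.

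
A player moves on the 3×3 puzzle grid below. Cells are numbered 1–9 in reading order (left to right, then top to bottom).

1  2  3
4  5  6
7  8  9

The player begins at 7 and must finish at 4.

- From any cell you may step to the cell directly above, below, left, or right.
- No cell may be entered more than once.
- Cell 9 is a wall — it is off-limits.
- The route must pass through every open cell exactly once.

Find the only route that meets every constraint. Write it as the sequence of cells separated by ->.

7 -> 8 -> 5 -> 6 -> 3 -> 2 -> 1 -> 4

Need to visit all 8 open cells exactly once, starting at 7 and ending at 4.
Cell 8 has only two open neighbours (5 and 7), so the path must pass straight through it: one of those is the cell it's entered from and the other is where it exits.
Route from 7: right to 8, up to 5, right to 6, up to 3, 2× left (reaching 1), down to 4 — 7 moves in all.
Check: all 8 open cells covered.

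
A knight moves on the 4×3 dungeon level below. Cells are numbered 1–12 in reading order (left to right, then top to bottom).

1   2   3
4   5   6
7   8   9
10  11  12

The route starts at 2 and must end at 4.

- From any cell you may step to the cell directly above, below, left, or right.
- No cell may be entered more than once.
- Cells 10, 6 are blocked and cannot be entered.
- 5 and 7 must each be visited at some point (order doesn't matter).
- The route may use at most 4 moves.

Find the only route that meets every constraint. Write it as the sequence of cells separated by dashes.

2 - 5 - 8 - 7 - 4

Any route must reach 5 and 7 and still end at 4 within 4 moves, so the order of the required stops is forced.
Route from 2: 2× down (reaching 8), left to 7, up to 4 — 4 moves in all.
Check: all required cells visited; 4 ≤ 4 moves.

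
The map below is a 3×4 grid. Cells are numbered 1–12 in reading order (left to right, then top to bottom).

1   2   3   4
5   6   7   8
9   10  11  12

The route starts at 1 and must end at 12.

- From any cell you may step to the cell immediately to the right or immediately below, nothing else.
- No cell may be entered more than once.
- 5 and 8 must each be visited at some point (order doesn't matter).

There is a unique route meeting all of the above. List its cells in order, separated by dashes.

Moves only go right or down, so the column and row indices never decrease.
Route from 1: down to 5, 3× right (reaching 8), down to 12 — 5 moves in all.
Check: all required cells visited.

1 - 5 - 6 - 7 - 8 - 12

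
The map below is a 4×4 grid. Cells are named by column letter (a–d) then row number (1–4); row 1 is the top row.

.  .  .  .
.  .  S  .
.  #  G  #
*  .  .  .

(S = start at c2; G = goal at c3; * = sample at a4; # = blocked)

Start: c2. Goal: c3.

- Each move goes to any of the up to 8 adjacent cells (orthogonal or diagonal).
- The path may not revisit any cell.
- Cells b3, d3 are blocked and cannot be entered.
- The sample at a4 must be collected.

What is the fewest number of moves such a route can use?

Any route passes through a4 somewhere between c2 and c3. Summing Chebyshev distances along the two legs (c2 → a4 → c3) gives a lower bound of 2 + 2 = 4 moves.
That bound ignores the blocked cells. Measuring each leg by the fewest moves that actually steer around them (c2→a4: 3; a4→c3: 2) raises the lower bound to 5.
A route of 5 moves exists: c2 → b2 → a3 → a4 → b4 → c3.
Since 5 matches that lower bound, it is optimal.

5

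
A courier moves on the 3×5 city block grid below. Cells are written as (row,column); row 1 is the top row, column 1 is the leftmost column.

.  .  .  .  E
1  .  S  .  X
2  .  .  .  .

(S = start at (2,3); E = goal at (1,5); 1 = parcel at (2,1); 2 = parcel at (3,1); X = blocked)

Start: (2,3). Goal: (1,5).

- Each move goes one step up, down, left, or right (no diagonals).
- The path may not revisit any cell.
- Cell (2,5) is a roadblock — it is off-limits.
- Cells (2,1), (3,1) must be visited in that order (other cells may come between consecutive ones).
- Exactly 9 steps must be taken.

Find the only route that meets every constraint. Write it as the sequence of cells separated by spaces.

The waypoints must appear in the order (2,1), (3,1), with no cell reused.
Route from (2,3): 2× left (reaching (2,1)), down to (3,1), 3× right (reaching (3,4)), 2× up (reaching (1,4)), right to (1,5) — 9 moves in all.
Check: order respected (1 at step 2, 2 at step 3); 9 moves as required.

(2,3) (2,2) (2,1) (3,1) (3,2) (3,3) (3,4) (2,4) (1,4) (1,5)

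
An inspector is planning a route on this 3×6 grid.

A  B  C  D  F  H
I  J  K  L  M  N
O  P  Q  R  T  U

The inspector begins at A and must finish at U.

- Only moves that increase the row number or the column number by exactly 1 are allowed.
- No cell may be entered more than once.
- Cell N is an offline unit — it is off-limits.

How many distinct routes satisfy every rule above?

15

A right/down-only route from A to U makes exactly 2 down-moves and 5 right-moves in some order.
With no other constraints that would be C(7,2) = 21 routes.
Subtract routes through each blocked cell (inclusion–exclusion for overlaps): − through N: 6 → 15.
That gives 15 routes.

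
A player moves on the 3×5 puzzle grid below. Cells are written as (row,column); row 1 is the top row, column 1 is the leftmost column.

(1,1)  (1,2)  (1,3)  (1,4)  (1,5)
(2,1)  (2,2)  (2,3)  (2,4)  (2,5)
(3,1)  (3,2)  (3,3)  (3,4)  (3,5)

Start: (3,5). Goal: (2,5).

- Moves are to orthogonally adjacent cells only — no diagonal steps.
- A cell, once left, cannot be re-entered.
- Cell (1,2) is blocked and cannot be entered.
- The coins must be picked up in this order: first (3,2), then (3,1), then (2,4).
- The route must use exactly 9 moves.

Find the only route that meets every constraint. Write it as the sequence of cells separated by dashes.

(3,5) - (3,4) - (3,3) - (3,2) - (3,1) - (2,1) - (2,2) - (2,3) - (2,4) - (2,5)

The waypoints must appear in the order (3,2), (3,1), (2,4), with no cell reused.
Route from (3,5): left 4 to (3,1), up 1 to (2,1), right 4 to (2,5) — 9 moves in all.
Check: order respected ((3,2) at step 3, (3,1) at step 4, (2,4) at step 8); 9 moves as required.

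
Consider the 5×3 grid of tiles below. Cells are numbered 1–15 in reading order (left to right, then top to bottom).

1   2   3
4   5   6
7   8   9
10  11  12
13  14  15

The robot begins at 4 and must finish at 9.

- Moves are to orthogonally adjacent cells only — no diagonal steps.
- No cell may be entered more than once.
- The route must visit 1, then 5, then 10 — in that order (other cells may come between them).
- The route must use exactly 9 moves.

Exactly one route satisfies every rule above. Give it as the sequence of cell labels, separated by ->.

4 -> 1 -> 2 -> 5 -> 8 -> 7 -> 10 -> 11 -> 12 -> 9

The waypoints must appear in the order 1, 5, 10, with no cell reused.
Route from 4: up 1 to 1, right 1 to 2, down 2 to 8, left 1 to 7, down 1 to 10, right 2 to 12, up 1 to 9 — 9 moves in all.
Check: order respected (1 at step 1, 5 at step 3, 10 at step 6); 9 moves as required.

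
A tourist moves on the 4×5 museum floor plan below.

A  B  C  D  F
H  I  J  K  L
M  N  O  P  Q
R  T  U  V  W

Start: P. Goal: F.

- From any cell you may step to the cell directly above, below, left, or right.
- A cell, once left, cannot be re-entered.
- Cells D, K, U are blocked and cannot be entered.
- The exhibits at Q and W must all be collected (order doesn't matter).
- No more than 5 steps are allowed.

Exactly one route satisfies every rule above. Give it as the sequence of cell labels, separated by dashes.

The budget equals the shortest possible length, so every move has to be on a shortest route through the required cells.
Route from P: down to V, right to W, 3× up (reaching F) — 5 moves in all.
Check: all required cells visited; 5 ≤ 5 moves.

P - V - W - Q - L - F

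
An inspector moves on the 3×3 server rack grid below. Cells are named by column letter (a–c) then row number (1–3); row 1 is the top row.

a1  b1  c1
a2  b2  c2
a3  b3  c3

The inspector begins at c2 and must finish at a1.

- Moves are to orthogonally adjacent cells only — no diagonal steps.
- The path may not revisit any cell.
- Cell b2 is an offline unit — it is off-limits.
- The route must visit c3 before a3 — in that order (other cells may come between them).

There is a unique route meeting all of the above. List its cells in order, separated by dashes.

The waypoints must appear in the order c3, a3, with no cell reused.
Route from c2: down 1 to c3, left 2 to a3, up 2 to a1 — 5 moves in all.
Check: order respected (c3 at step 1, a3 at step 3).

c2 - c3 - b3 - a3 - a2 - a1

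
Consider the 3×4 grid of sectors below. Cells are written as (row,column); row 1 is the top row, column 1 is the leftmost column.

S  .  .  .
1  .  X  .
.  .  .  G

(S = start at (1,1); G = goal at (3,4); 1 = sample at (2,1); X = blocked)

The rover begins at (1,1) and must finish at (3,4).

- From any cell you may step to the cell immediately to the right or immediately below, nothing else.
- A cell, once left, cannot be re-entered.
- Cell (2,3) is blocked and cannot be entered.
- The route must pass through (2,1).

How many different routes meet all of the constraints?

2

A right/down-only route from (1,1) to (3,4) makes exactly 2 down-moves and 3 right-moves in some order.
With no other constraints that would be C(5,2) = 10 routes.
Split at (2,1) and multiply the segment counts (each segment already excludes blocked cells): (1,1)→(2,1): 1; (2,1)→(3,4): 2; product = 2.
That gives 2 routes.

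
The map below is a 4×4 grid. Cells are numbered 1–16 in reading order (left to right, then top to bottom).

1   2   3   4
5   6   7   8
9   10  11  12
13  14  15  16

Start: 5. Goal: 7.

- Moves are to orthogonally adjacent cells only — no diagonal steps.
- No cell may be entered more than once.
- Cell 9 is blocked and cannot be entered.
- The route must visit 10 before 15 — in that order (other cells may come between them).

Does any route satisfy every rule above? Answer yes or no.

One route that works: 5 → 6 → 10 → 14 → 15 → 11 → 7.

yes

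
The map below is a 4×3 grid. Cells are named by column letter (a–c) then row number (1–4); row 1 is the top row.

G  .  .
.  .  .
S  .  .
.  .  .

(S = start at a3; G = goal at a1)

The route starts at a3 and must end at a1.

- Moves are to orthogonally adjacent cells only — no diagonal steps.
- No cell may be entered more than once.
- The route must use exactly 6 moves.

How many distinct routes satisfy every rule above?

7

Need simple routes of exactly 6 moves from a3 to a1 (Manhattan distance 2, so 2 moves are spent on a detour and 2 undoing it).
Enumerating: a3 a2 b2 c2 c1 b1 a1 | a3 a4 b4 b3 b2 b1 a1 | a3 a4 b4 b3 b2 a2 a1 | a3 b3 b2 c2 c1 b1 a1 | a3 b3 c3 c2 c1 b1 a1 | a3 b3 c3 c2 b2 b1 a1 | a3 b3 c3 c2 b2 a2 a1.
That gives 7 routes.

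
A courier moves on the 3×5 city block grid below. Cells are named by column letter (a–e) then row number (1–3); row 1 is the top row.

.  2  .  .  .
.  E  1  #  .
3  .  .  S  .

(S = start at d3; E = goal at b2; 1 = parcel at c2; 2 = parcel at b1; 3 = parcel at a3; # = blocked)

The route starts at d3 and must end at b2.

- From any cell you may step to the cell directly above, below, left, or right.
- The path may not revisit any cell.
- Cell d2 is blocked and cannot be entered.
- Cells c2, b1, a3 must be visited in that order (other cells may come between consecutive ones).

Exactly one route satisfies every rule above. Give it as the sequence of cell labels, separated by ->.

d3 -> c3 -> c2 -> c1 -> b1 -> a1 -> a2 -> a3 -> b3 -> b2

The waypoints must appear in the order c2, b1, a3, with no cell reused.
Route from d3: left 1 to c3, up 2 to c1, left 2 to a1, down 2 to a3, right 1 to b3, up 1 to b2 — 9 moves in all.
Check: order respected (1 at step 2, 2 at step 4, 3 at step 7).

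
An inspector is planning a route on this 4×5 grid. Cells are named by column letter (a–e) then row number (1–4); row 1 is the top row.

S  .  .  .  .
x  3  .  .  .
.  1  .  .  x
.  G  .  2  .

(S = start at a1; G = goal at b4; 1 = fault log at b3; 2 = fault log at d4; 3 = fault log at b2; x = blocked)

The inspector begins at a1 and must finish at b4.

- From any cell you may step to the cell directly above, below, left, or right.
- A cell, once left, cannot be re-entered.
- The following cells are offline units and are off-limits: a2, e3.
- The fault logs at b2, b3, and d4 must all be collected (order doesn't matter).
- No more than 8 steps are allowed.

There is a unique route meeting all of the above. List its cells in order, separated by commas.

a1, b1, b2, b3, c3, d3, d4, c4, b4

The budget equals the shortest possible length, so every move has to be on a shortest route through the required cells.
Route from a1: right 1 to b1, down 2 to b3, right 2 to d3, down 1 to d4, left 2 to b4 — 8 moves in all.
Check: all required cells visited; 8 ≤ 8 moves.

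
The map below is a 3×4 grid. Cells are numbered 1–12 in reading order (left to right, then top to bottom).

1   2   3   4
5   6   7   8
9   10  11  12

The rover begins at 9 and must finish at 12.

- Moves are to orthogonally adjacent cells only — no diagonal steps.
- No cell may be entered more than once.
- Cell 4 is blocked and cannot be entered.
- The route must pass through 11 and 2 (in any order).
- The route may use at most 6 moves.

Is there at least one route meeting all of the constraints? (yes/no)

Even ignoring the no-revisit rule, getting from 9 to 12, taking the cheapest ordering 9 → 2 → 11 → 12 needs at least 3 + 3 + 1 = 7 moves (Manhattan distance per leg), which exceeds the 6-move limit.

no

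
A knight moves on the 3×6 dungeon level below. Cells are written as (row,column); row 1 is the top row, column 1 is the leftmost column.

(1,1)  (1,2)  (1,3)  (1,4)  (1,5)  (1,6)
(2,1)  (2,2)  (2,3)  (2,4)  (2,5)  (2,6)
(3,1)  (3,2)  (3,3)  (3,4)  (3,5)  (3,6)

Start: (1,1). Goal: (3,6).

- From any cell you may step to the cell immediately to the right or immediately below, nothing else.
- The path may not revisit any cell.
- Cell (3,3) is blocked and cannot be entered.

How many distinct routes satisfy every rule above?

A right/down-only route from (1,1) to (3,6) makes exactly 2 down-moves and 5 right-moves in some order.
With no other constraints that would be C(7,2) = 21 routes.
Subtract routes through each blocked cell (inclusion–exclusion for overlaps): − through (3,3): 6 → 15.
That gives 15 routes.

15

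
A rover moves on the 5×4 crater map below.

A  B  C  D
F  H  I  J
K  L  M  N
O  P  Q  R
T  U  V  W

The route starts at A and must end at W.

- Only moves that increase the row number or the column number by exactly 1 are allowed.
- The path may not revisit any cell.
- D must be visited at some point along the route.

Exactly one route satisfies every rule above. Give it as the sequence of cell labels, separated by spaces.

Moves only go right or down, so the column and row indices never decrease.
Route from A: 3× right (reaching D), 4× down (reaching W) — 7 moves in all.
Check: all required cells visited.

A B C D J N R W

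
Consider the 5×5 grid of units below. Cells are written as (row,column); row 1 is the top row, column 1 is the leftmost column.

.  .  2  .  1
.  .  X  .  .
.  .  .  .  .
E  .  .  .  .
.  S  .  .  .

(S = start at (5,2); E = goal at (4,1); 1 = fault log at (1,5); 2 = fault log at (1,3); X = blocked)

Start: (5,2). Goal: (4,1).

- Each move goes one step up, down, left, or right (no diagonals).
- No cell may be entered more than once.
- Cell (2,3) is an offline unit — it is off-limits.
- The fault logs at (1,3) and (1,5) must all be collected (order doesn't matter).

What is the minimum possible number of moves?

Any route passes through (1,3) and (1,5) in some order between (5,2) and (4,1). Summing Manhattan distances along each leg and taking the cheapest ordering ((5,2) → (1,5) → (1,3) → (4,1)) gives a lower bound of 7 + 2 + 5 = 14 moves.
A route of 14 moves achieves this: (5,2) → (4,2) → (3,2) → (3,3) → (3,4) → (2,4) → (2,5) → (1,5) → (1,4) → (1,3) → (1,2) → (2,2) → (2,1) → (3,1) → (4,1).
Since 14 matches the lower bound, it is optimal.

14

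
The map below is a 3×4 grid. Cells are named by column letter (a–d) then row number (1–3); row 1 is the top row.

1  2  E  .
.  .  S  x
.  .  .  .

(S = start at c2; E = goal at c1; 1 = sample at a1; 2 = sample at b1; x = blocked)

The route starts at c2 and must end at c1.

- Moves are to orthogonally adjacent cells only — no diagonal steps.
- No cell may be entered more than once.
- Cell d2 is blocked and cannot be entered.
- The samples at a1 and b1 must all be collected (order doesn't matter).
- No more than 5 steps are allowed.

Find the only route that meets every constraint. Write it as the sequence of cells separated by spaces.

c2 b2 a2 a1 b1 c1

The budget equals the shortest possible length, so every move has to be on a shortest route through the required cells.
Route from c2: left 2 to a2, up 1 to a1, right 2 to c1 — 5 moves in all.
Check: all required cells visited; 5 ≤ 5 moves.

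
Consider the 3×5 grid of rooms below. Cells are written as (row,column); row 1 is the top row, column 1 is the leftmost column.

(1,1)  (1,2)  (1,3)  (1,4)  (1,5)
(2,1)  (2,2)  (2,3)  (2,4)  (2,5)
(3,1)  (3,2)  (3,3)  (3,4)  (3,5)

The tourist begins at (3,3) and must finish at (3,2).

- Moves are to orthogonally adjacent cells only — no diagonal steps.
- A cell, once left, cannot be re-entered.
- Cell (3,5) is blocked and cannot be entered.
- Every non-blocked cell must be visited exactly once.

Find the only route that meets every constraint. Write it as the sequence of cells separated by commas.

Need to visit all 14 open cells exactly once, starting at (3,3) and ending at (3,2).
Cell (1,5) has only two open neighbours ((2,5) and (1,4)), so the path must pass straight through it: one of those is the cell it's entered from and the other is where it exits.
Route from (3,3): right 1 to (3,4), up 1 to (2,4), right 1 to (2,5), up 1 to (1,5), left 2 to (1,3), down 1 to (2,3), left 1 to (2,2), up 1 to (1,2), left 1 to (1,1), down 2 to (3,1), right 1 to (3,2) — 13 moves in all.
Check: all 14 open cells covered.

(3,3), (3,4), (2,4), (2,5), (1,5), (1,4), (1,3), (2,3), (2,2), (1,2), (1,1), (2,1), (3,1), (3,2)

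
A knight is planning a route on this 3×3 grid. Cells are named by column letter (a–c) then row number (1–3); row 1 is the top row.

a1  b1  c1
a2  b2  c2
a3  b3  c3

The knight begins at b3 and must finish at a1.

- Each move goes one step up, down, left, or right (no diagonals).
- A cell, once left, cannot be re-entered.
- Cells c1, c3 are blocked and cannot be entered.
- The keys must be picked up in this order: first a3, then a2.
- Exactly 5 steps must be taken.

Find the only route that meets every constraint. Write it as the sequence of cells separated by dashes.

b3 - a3 - a2 - b2 - b1 - a1

The waypoints must appear in the order a3, a2, with no cell reused.
Route from b3: left to a3, up to a2, right to b2, up to b1, left to a1 — 5 moves in all.
Check: order respected (a3 at step 1, a2 at step 2); 5 moves as required.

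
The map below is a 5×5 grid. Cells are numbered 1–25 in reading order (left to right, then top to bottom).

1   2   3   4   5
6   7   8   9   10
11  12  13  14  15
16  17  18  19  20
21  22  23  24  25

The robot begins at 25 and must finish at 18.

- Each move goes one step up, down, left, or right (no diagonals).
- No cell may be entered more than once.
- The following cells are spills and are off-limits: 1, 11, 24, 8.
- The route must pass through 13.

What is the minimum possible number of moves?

5

Any route passes through 13 somewhere between 25 and 18. Summing Manhattan distances along the two legs (25 → 13 → 18) gives a lower bound of 4 + 1 = 5 moves.
A route of 5 moves achieves this: 25 → 20 → 15 → 14 → 13 → 18.
Since 5 matches the lower bound, it is optimal.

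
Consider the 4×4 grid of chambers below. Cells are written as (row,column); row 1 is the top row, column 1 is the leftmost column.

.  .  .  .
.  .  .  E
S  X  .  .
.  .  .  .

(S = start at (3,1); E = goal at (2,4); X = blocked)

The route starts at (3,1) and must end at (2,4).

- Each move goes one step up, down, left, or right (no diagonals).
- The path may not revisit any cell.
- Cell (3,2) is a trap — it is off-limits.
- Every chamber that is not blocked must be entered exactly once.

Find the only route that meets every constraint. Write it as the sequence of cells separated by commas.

(3,1), (4,1), (4,2), (4,3), (4,4), (3,4), (3,3), (2,3), (2,2), (2,1), (1,1), (1,2), (1,3), (1,4), (2,4)

Need to visit all 15 open cells exactly once, starting at (3,1) and ending at (2,4).
Route from (3,1): down 1 to (4,1), right 3 to (4,4), up 1 to (3,4), left 1 to (3,3), up 1 to (2,3), left 2 to (2,1), up 1 to (1,1), right 3 to (1,4), down 1 to (2,4) — 14 moves in all.
Check: all 15 open cells covered.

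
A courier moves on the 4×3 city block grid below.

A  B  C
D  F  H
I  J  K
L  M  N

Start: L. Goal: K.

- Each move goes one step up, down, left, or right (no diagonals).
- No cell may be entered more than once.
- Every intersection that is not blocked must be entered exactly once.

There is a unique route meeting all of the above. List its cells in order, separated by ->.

Need to visit all 12 open cells exactly once, starting at L and ending at K.
Cell C has only two open neighbours (H and B), so the path must pass straight through it: one of those is the cell it's entered from and the other is where it exits.
Route from L: up 3 to A, right 2 to C, down 1 to H, left 1 to F, down 2 to M, right 1 to N, up 1 to K — 11 moves in all.
Check: all 12 open cells covered.

L -> I -> D -> A -> B -> C -> H -> F -> J -> M -> N -> K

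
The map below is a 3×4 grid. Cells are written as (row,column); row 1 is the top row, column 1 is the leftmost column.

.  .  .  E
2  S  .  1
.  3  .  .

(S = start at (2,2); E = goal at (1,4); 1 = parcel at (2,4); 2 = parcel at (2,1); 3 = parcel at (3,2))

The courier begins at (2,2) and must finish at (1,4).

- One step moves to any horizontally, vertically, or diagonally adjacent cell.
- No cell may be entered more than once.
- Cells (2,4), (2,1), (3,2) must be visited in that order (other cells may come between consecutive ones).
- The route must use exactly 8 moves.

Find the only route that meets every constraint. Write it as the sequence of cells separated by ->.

(2,2) -> (3,3) -> (2,4) -> (1,3) -> (1,2) -> (2,1) -> (3,2) -> (2,3) -> (1,4)

The waypoints must appear in the order (2,4), (2,1), (3,2), with no cell reused.
Route from (2,2): down-right 1 to (3,3), up-right 1 to (2,4), up-left 1 to (1,3), left 1 to (1,2), down-left 1 to (2,1), down-right 1 to (3,2), up-right 2 to (1,4) — 8 moves in all.
Check: order respected (1 at step 2, 2 at step 5, 3 at step 6); 8 moves as required.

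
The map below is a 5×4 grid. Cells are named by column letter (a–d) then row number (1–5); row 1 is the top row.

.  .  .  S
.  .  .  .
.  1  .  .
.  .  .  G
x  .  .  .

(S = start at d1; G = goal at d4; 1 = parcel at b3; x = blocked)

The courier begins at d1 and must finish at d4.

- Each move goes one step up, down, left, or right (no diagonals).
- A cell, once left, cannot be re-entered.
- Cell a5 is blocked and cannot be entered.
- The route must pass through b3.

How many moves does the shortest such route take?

7

Any route passes through b3 somewhere between d1 and d4. Summing Manhattan distances along the two legs (d1 → b3 → d4) gives a lower bound of 4 + 3 = 7 moves.
A route of 7 moves achieves this: d1 → d2 → d3 → c3 → b3 → b4 → c4 → d4.
Since 7 matches the lower bound, it is optimal.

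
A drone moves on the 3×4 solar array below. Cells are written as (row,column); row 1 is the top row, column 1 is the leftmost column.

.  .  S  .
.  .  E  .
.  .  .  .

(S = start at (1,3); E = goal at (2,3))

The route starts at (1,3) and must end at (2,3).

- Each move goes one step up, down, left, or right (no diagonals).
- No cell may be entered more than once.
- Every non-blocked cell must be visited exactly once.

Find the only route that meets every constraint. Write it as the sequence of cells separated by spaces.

(1,3) (1,4) (2,4) (3,4) (3,3) (3,2) (3,1) (2,1) (1,1) (1,2) (2,2) (2,3)

Need to visit all 12 open cells exactly once, starting at (1,3) and ending at (2,3).
Cell (1,1) has only two open neighbours ((2,1) and (1,2)), so the path must pass straight through it: one of those is the cell it's entered from and the other is where it exits.
Route from (1,3): right 1 to (1,4), down 2 to (3,4), left 3 to (3,1), up 2 to (1,1), right 1 to (1,2), down 1 to (2,2), right 1 to (2,3) — 11 moves in all.
Check: all 12 open cells covered.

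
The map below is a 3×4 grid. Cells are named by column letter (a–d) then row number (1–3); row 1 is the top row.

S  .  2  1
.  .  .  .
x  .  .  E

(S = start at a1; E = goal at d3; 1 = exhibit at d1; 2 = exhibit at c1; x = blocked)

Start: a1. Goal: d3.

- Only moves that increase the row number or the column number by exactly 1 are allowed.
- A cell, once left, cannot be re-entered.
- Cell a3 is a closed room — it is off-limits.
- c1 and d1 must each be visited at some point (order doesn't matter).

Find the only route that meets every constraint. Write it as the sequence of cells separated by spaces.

Moves only go right or down, so the column and row indices never decrease.
Route from a1: 3× right (reaching d1), 2× down (reaching d3) — 5 moves in all.
Check: all required cells visited.

a1 b1 c1 d1 d2 d3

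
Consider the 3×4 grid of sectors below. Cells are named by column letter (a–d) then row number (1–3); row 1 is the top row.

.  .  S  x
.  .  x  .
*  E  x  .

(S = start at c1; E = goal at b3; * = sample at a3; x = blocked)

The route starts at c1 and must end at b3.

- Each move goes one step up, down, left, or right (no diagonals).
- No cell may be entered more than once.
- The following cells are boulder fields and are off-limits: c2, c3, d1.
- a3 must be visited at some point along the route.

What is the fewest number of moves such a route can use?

Any route passes through a3 somewhere between c1 and b3. Summing Manhattan distances along the two legs (c1 → a3 → b3) gives a lower bound of 4 + 1 = 5 moves.
A route of 5 moves achieves this: c1 → b1 → b2 → a2 → a3 → b3.
Since 5 matches the lower bound, it is optimal.

5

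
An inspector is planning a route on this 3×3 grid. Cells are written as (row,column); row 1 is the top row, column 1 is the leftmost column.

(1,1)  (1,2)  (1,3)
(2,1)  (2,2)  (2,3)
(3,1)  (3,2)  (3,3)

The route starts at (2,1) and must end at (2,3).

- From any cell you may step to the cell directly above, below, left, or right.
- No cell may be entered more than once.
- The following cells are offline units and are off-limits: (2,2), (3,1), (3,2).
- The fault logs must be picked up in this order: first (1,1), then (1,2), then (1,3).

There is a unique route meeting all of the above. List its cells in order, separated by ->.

The waypoints must appear in the order (1,1), (1,2), (1,3), with no cell reused.
Route from (2,1): up to (1,1), 2× right (reaching (1,3)), down to (2,3) — 4 moves in all.
Check: order respected ((1,1) at step 1, (1,2) at step 2, (1,3) at step 3).

(2,1) -> (1,1) -> (1,2) -> (1,3) -> (2,3)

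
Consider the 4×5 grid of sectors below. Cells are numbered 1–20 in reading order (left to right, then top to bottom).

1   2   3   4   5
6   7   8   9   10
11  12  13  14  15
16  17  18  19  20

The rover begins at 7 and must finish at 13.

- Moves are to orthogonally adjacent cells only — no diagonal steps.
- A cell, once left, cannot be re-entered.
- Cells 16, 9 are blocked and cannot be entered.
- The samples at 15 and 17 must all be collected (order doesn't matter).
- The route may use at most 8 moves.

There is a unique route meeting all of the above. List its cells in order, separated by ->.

The budget equals the shortest possible length, so every move has to be on a shortest route through the required cells.
Route from 7: down 2 to 17, right 3 to 20, up 1 to 15, left 2 to 13 — 8 moves in all.
Check: all required cells visited; 8 ≤ 8 moves.

7 -> 12 -> 17 -> 18 -> 19 -> 20 -> 15 -> 14 -> 13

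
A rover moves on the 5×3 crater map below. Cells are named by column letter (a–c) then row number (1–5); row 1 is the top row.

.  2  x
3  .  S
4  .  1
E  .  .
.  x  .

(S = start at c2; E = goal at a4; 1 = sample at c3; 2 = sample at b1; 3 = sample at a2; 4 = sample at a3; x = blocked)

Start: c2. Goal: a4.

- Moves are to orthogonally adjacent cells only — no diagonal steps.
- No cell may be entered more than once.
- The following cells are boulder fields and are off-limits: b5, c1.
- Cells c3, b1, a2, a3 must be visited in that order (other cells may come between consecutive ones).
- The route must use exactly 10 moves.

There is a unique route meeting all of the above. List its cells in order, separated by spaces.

c2 c3 c4 b4 b3 b2 b1 a1 a2 a3 a4

The waypoints must appear in the order c3, b1, a2, a3, with no cell reused.
Route from c2: 2× down (reaching c4), left to b4, 3× up (reaching b1), left to a1, 3× down (reaching a4) — 10 moves in all.
Check: order respected (1 at step 1, 2 at step 6, 3 at step 8, 4 at step 9); 10 moves as required.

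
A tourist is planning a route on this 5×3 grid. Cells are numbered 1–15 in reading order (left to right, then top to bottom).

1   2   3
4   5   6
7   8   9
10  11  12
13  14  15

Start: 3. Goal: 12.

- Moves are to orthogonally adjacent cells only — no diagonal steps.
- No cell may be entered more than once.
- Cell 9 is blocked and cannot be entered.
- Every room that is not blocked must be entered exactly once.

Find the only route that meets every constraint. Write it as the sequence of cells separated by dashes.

Need to visit all 14 open cells exactly once, starting at 3 and ending at 12.
Cell 15 has only two open neighbours (12 and 14), so the path must pass straight through it: one of those is the cell it's entered from and the other is where it exits.
Route from 3: down 1 to 6, left 1 to 5, up 1 to 2, left 1 to 1, down 2 to 7, right 1 to 8, down 1 to 11, left 1 to 10, down 1 to 13, right 2 to 15, up 1 to 12 — 13 moves in all.
Check: all 14 open cells covered.

3 - 6 - 5 - 2 - 1 - 4 - 7 - 8 - 11 - 10 - 13 - 14 - 15 - 12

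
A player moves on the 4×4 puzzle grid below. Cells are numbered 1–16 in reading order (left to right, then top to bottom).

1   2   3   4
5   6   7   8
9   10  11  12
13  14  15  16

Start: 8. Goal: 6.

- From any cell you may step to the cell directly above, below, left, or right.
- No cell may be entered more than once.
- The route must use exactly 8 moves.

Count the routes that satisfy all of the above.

22

Need simple routes of exactly 8 moves from 8 to 6 (Manhattan distance 2, so 3 moves are spent on a detour and 3 undoing it).
Branch systematically from the start, pruning whenever the remaining move budget drops below the Manhattan distance to 6 or differs from it in parity. Grouping the completions by first move — via 4: 3; via 12: 12; via 7: 7 — and summing: 3 + 12 + 7 = 22.
That gives 22 routes.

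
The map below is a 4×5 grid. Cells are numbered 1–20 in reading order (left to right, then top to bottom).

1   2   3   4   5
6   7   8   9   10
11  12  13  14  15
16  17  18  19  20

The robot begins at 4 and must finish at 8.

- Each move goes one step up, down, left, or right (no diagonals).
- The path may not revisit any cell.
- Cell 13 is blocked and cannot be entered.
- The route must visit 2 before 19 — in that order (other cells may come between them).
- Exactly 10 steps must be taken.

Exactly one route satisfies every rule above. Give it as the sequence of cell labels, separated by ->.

4 -> 3 -> 2 -> 7 -> 12 -> 17 -> 18 -> 19 -> 14 -> 9 -> 8

The waypoints must appear in the order 2, 19, with no cell reused.
Route from 4: 2× left (reaching 2), 3× down (reaching 17), 2× right (reaching 19), 2× up (reaching 9), left to 8 — 10 moves in all.
Check: order respected (2 at step 2, 19 at step 7); 10 moves as required.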